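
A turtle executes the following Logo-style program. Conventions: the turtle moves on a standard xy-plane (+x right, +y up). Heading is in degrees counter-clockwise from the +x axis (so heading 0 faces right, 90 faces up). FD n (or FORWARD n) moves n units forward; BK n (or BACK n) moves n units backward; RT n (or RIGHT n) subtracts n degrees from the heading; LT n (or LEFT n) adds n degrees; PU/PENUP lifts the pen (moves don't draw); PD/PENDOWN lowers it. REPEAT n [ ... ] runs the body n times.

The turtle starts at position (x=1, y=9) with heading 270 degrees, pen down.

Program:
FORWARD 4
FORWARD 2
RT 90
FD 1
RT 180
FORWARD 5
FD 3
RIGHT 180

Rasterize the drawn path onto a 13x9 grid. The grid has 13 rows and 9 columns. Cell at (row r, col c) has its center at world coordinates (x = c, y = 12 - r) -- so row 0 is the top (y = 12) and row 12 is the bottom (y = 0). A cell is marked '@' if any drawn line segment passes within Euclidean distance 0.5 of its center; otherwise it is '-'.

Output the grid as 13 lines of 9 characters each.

Segment 0: (1,9) -> (1,5)
Segment 1: (1,5) -> (1,3)
Segment 2: (1,3) -> (-0,3)
Segment 3: (-0,3) -> (5,3)
Segment 4: (5,3) -> (8,3)

Answer: ---------
---------
---------
-@-------
-@-------
-@-------
-@-------
-@-------
-@-------
@@@@@@@@@
---------
---------
---------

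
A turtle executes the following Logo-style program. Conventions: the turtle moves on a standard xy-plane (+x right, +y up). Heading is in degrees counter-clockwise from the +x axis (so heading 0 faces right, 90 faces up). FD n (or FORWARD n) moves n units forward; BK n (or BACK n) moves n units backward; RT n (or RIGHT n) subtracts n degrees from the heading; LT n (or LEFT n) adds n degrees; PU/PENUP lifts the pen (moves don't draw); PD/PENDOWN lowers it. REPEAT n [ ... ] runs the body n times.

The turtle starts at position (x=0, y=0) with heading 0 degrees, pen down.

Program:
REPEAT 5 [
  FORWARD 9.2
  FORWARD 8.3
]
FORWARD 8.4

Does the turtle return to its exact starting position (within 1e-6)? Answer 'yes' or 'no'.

Executing turtle program step by step:
Start: pos=(0,0), heading=0, pen down
REPEAT 5 [
  -- iteration 1/5 --
  FD 9.2: (0,0) -> (9.2,0) [heading=0, draw]
  FD 8.3: (9.2,0) -> (17.5,0) [heading=0, draw]
  -- iteration 2/5 --
  FD 9.2: (17.5,0) -> (26.7,0) [heading=0, draw]
  FD 8.3: (26.7,0) -> (35,0) [heading=0, draw]
  -- iteration 3/5 --
  FD 9.2: (35,0) -> (44.2,0) [heading=0, draw]
  FD 8.3: (44.2,0) -> (52.5,0) [heading=0, draw]
  -- iteration 4/5 --
  FD 9.2: (52.5,0) -> (61.7,0) [heading=0, draw]
  FD 8.3: (61.7,0) -> (70,0) [heading=0, draw]
  -- iteration 5/5 --
  FD 9.2: (70,0) -> (79.2,0) [heading=0, draw]
  FD 8.3: (79.2,0) -> (87.5,0) [heading=0, draw]
]
FD 8.4: (87.5,0) -> (95.9,0) [heading=0, draw]
Final: pos=(95.9,0), heading=0, 11 segment(s) drawn

Start position: (0, 0)
Final position: (95.9, 0)
Distance = 95.9; >= 1e-6 -> NOT closed

Answer: no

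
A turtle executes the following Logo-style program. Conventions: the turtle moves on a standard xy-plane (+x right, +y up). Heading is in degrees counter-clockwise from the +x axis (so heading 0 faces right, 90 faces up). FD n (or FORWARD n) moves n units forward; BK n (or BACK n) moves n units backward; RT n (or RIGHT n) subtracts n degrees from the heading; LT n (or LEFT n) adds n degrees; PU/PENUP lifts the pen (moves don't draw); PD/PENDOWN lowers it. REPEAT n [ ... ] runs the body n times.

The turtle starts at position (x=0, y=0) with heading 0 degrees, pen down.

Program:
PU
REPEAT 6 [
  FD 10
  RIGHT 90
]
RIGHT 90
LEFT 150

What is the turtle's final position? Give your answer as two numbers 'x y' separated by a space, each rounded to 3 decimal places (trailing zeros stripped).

Executing turtle program step by step:
Start: pos=(0,0), heading=0, pen down
PU: pen up
REPEAT 6 [
  -- iteration 1/6 --
  FD 10: (0,0) -> (10,0) [heading=0, move]
  RT 90: heading 0 -> 270
  -- iteration 2/6 --
  FD 10: (10,0) -> (10,-10) [heading=270, move]
  RT 90: heading 270 -> 180
  -- iteration 3/6 --
  FD 10: (10,-10) -> (0,-10) [heading=180, move]
  RT 90: heading 180 -> 90
  -- iteration 4/6 --
  FD 10: (0,-10) -> (0,0) [heading=90, move]
  RT 90: heading 90 -> 0
  -- iteration 5/6 --
  FD 10: (0,0) -> (10,0) [heading=0, move]
  RT 90: heading 0 -> 270
  -- iteration 6/6 --
  FD 10: (10,0) -> (10,-10) [heading=270, move]
  RT 90: heading 270 -> 180
]
RT 90: heading 180 -> 90
LT 150: heading 90 -> 240
Final: pos=(10,-10), heading=240, 0 segment(s) drawn

Answer: 10 -10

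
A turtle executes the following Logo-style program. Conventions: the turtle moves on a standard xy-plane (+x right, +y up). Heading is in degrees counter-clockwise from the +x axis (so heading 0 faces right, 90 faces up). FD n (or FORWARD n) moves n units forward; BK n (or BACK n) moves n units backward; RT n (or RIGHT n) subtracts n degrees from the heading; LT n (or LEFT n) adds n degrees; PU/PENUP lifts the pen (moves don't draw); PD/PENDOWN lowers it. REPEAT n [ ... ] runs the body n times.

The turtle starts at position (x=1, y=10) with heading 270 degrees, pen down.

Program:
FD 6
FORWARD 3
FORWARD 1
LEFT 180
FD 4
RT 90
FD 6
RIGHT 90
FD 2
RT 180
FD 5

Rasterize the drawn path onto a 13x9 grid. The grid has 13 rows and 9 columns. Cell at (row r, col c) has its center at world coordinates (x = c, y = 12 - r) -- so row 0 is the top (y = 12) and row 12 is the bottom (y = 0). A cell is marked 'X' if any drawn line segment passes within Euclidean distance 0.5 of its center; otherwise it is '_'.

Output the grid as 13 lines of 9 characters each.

Answer: _________
_________
_X_______
_X_______
_X_______
_X_____X_
_X_____X_
_X_____X_
_XXXXXXX_
_X_____X_
_X_____X_
_X_______
_X_______

Derivation:
Segment 0: (1,10) -> (1,4)
Segment 1: (1,4) -> (1,1)
Segment 2: (1,1) -> (1,0)
Segment 3: (1,0) -> (1,4)
Segment 4: (1,4) -> (7,4)
Segment 5: (7,4) -> (7,2)
Segment 6: (7,2) -> (7,7)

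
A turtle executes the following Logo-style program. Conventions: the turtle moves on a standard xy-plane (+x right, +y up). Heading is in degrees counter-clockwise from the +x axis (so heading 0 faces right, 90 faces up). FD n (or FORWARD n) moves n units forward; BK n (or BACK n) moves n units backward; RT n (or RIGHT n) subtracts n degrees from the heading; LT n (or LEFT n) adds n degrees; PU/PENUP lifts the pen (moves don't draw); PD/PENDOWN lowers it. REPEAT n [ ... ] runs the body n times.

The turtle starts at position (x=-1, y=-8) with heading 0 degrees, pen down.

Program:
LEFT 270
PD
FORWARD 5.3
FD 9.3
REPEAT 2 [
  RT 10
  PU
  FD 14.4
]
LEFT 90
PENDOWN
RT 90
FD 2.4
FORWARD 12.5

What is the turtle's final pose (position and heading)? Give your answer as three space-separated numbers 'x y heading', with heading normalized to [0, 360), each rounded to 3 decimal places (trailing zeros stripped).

Executing turtle program step by step:
Start: pos=(-1,-8), heading=0, pen down
LT 270: heading 0 -> 270
PD: pen down
FD 5.3: (-1,-8) -> (-1,-13.3) [heading=270, draw]
FD 9.3: (-1,-13.3) -> (-1,-22.6) [heading=270, draw]
REPEAT 2 [
  -- iteration 1/2 --
  RT 10: heading 270 -> 260
  PU: pen up
  FD 14.4: (-1,-22.6) -> (-3.501,-36.781) [heading=260, move]
  -- iteration 2/2 --
  RT 10: heading 260 -> 250
  PU: pen up
  FD 14.4: (-3.501,-36.781) -> (-8.426,-50.313) [heading=250, move]
]
LT 90: heading 250 -> 340
PD: pen down
RT 90: heading 340 -> 250
FD 2.4: (-8.426,-50.313) -> (-9.246,-52.568) [heading=250, draw]
FD 12.5: (-9.246,-52.568) -> (-13.522,-64.314) [heading=250, draw]
Final: pos=(-13.522,-64.314), heading=250, 4 segment(s) drawn

Answer: -13.522 -64.314 250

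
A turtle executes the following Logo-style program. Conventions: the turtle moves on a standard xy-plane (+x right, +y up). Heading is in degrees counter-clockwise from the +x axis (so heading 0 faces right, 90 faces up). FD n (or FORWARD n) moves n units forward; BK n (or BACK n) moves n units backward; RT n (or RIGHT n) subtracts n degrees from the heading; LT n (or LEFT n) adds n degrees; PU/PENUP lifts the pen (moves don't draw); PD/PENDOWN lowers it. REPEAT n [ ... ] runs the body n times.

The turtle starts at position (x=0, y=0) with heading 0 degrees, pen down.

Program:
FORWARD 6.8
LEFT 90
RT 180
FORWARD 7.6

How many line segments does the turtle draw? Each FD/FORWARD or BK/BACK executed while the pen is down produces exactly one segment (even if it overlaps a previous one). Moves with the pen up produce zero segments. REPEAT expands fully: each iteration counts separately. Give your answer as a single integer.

Executing turtle program step by step:
Start: pos=(0,0), heading=0, pen down
FD 6.8: (0,0) -> (6.8,0) [heading=0, draw]
LT 90: heading 0 -> 90
RT 180: heading 90 -> 270
FD 7.6: (6.8,0) -> (6.8,-7.6) [heading=270, draw]
Final: pos=(6.8,-7.6), heading=270, 2 segment(s) drawn
Segments drawn: 2

Answer: 2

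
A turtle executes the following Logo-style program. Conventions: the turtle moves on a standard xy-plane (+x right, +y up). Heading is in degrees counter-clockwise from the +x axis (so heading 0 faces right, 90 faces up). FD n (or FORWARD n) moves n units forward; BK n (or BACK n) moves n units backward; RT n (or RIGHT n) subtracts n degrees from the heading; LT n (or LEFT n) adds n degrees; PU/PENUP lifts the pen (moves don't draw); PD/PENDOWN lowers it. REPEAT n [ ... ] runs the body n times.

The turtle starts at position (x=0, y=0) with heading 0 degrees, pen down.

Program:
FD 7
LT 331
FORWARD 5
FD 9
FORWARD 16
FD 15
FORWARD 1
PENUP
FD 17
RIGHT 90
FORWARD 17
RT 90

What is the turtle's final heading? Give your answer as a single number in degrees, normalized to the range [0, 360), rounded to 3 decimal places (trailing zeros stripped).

Executing turtle program step by step:
Start: pos=(0,0), heading=0, pen down
FD 7: (0,0) -> (7,0) [heading=0, draw]
LT 331: heading 0 -> 331
FD 5: (7,0) -> (11.373,-2.424) [heading=331, draw]
FD 9: (11.373,-2.424) -> (19.245,-6.787) [heading=331, draw]
FD 16: (19.245,-6.787) -> (33.239,-14.544) [heading=331, draw]
FD 15: (33.239,-14.544) -> (46.358,-21.816) [heading=331, draw]
FD 1: (46.358,-21.816) -> (47.233,-22.301) [heading=331, draw]
PU: pen up
FD 17: (47.233,-22.301) -> (62.101,-30.543) [heading=331, move]
RT 90: heading 331 -> 241
FD 17: (62.101,-30.543) -> (53.859,-45.412) [heading=241, move]
RT 90: heading 241 -> 151
Final: pos=(53.859,-45.412), heading=151, 6 segment(s) drawn

Answer: 151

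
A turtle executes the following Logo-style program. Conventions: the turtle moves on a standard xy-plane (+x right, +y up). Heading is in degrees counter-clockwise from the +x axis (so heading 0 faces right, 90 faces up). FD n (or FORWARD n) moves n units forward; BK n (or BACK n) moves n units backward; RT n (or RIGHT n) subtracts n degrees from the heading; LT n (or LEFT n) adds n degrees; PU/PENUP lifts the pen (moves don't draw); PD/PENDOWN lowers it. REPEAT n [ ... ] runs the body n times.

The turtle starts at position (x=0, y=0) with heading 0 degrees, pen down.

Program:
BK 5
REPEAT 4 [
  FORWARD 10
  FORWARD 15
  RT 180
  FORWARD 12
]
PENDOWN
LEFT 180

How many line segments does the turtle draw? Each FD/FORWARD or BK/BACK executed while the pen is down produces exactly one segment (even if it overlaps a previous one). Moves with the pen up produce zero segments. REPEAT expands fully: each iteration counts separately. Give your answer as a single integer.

Answer: 13

Derivation:
Executing turtle program step by step:
Start: pos=(0,0), heading=0, pen down
BK 5: (0,0) -> (-5,0) [heading=0, draw]
REPEAT 4 [
  -- iteration 1/4 --
  FD 10: (-5,0) -> (5,0) [heading=0, draw]
  FD 15: (5,0) -> (20,0) [heading=0, draw]
  RT 180: heading 0 -> 180
  FD 12: (20,0) -> (8,0) [heading=180, draw]
  -- iteration 2/4 --
  FD 10: (8,0) -> (-2,0) [heading=180, draw]
  FD 15: (-2,0) -> (-17,0) [heading=180, draw]
  RT 180: heading 180 -> 0
  FD 12: (-17,0) -> (-5,0) [heading=0, draw]
  -- iteration 3/4 --
  FD 10: (-5,0) -> (5,0) [heading=0, draw]
  FD 15: (5,0) -> (20,0) [heading=0, draw]
  RT 180: heading 0 -> 180
  FD 12: (20,0) -> (8,0) [heading=180, draw]
  -- iteration 4/4 --
  FD 10: (8,0) -> (-2,0) [heading=180, draw]
  FD 15: (-2,0) -> (-17,0) [heading=180, draw]
  RT 180: heading 180 -> 0
  FD 12: (-17,0) -> (-5,0) [heading=0, draw]
]
PD: pen down
LT 180: heading 0 -> 180
Final: pos=(-5,0), heading=180, 13 segment(s) drawn
Segments drawn: 13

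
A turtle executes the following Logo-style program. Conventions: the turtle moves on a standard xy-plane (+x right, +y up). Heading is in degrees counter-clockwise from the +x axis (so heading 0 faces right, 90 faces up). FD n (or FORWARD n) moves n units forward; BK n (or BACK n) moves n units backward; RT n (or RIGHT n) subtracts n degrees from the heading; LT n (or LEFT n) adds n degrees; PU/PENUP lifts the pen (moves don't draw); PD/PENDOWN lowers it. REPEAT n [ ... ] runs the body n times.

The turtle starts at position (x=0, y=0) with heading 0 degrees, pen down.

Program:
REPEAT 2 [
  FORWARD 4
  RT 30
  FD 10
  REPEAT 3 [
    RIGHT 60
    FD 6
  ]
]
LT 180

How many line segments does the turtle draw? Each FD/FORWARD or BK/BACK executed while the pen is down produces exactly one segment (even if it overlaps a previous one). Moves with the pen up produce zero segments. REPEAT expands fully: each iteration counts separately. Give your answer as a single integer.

Answer: 10

Derivation:
Executing turtle program step by step:
Start: pos=(0,0), heading=0, pen down
REPEAT 2 [
  -- iteration 1/2 --
  FD 4: (0,0) -> (4,0) [heading=0, draw]
  RT 30: heading 0 -> 330
  FD 10: (4,0) -> (12.66,-5) [heading=330, draw]
  REPEAT 3 [
    -- iteration 1/3 --
    RT 60: heading 330 -> 270
    FD 6: (12.66,-5) -> (12.66,-11) [heading=270, draw]
    -- iteration 2/3 --
    RT 60: heading 270 -> 210
    FD 6: (12.66,-11) -> (7.464,-14) [heading=210, draw]
    -- iteration 3/3 --
    RT 60: heading 210 -> 150
    FD 6: (7.464,-14) -> (2.268,-11) [heading=150, draw]
  ]
  -- iteration 2/2 --
  FD 4: (2.268,-11) -> (-1.196,-9) [heading=150, draw]
  RT 30: heading 150 -> 120
  FD 10: (-1.196,-9) -> (-6.196,-0.34) [heading=120, draw]
  REPEAT 3 [
    -- iteration 1/3 --
    RT 60: heading 120 -> 60
    FD 6: (-6.196,-0.34) -> (-3.196,4.856) [heading=60, draw]
    -- iteration 2/3 --
    RT 60: heading 60 -> 0
    FD 6: (-3.196,4.856) -> (2.804,4.856) [heading=0, draw]
    -- iteration 3/3 --
    RT 60: heading 0 -> 300
    FD 6: (2.804,4.856) -> (5.804,-0.34) [heading=300, draw]
  ]
]
LT 180: heading 300 -> 120
Final: pos=(5.804,-0.34), heading=120, 10 segment(s) drawn
Segments drawn: 10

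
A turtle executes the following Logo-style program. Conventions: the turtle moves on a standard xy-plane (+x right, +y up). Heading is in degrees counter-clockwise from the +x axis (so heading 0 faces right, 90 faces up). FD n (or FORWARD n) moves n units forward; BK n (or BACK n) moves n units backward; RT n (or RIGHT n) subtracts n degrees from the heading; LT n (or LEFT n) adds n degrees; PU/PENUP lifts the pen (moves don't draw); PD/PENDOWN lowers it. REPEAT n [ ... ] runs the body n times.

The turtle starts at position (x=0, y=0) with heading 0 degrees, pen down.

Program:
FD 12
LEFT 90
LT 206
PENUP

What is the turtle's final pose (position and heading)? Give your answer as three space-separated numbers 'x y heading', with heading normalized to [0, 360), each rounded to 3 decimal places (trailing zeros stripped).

Answer: 12 0 296

Derivation:
Executing turtle program step by step:
Start: pos=(0,0), heading=0, pen down
FD 12: (0,0) -> (12,0) [heading=0, draw]
LT 90: heading 0 -> 90
LT 206: heading 90 -> 296
PU: pen up
Final: pos=(12,0), heading=296, 1 segment(s) drawn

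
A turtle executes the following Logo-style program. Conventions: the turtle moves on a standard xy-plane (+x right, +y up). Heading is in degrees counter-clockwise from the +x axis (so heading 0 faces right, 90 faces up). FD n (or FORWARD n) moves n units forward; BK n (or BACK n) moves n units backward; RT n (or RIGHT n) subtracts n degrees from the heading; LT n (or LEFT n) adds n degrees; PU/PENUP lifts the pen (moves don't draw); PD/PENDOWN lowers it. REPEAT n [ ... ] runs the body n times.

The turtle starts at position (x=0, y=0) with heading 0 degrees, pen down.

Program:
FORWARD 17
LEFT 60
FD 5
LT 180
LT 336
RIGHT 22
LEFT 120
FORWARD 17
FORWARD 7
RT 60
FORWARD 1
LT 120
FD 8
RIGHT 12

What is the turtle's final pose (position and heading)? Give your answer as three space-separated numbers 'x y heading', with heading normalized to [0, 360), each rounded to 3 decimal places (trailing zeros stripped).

Answer: 43.659 -11.96 2

Derivation:
Executing turtle program step by step:
Start: pos=(0,0), heading=0, pen down
FD 17: (0,0) -> (17,0) [heading=0, draw]
LT 60: heading 0 -> 60
FD 5: (17,0) -> (19.5,4.33) [heading=60, draw]
LT 180: heading 60 -> 240
LT 336: heading 240 -> 216
RT 22: heading 216 -> 194
LT 120: heading 194 -> 314
FD 17: (19.5,4.33) -> (31.309,-7.899) [heading=314, draw]
FD 7: (31.309,-7.899) -> (36.172,-12.934) [heading=314, draw]
RT 60: heading 314 -> 254
FD 1: (36.172,-12.934) -> (35.896,-13.895) [heading=254, draw]
LT 120: heading 254 -> 14
FD 8: (35.896,-13.895) -> (43.659,-11.96) [heading=14, draw]
RT 12: heading 14 -> 2
Final: pos=(43.659,-11.96), heading=2, 6 segment(s) drawn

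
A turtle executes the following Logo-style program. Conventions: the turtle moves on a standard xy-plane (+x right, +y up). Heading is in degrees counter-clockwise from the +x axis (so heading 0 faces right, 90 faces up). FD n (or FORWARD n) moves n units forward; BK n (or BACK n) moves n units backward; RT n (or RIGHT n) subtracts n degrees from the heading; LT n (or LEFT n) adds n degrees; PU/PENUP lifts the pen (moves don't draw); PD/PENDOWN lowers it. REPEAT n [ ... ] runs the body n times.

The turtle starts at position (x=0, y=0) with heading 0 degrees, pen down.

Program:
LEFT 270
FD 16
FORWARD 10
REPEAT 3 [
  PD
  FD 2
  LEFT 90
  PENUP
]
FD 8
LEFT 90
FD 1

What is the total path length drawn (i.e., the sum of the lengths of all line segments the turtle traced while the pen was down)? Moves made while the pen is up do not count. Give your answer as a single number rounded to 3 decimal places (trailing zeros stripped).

Executing turtle program step by step:
Start: pos=(0,0), heading=0, pen down
LT 270: heading 0 -> 270
FD 16: (0,0) -> (0,-16) [heading=270, draw]
FD 10: (0,-16) -> (0,-26) [heading=270, draw]
REPEAT 3 [
  -- iteration 1/3 --
  PD: pen down
  FD 2: (0,-26) -> (0,-28) [heading=270, draw]
  LT 90: heading 270 -> 0
  PU: pen up
  -- iteration 2/3 --
  PD: pen down
  FD 2: (0,-28) -> (2,-28) [heading=0, draw]
  LT 90: heading 0 -> 90
  PU: pen up
  -- iteration 3/3 --
  PD: pen down
  FD 2: (2,-28) -> (2,-26) [heading=90, draw]
  LT 90: heading 90 -> 180
  PU: pen up
]
FD 8: (2,-26) -> (-6,-26) [heading=180, move]
LT 90: heading 180 -> 270
FD 1: (-6,-26) -> (-6,-27) [heading=270, move]
Final: pos=(-6,-27), heading=270, 5 segment(s) drawn

Segment lengths:
  seg 1: (0,0) -> (0,-16), length = 16
  seg 2: (0,-16) -> (0,-26), length = 10
  seg 3: (0,-26) -> (0,-28), length = 2
  seg 4: (0,-28) -> (2,-28), length = 2
  seg 5: (2,-28) -> (2,-26), length = 2
Total = 32

Answer: 32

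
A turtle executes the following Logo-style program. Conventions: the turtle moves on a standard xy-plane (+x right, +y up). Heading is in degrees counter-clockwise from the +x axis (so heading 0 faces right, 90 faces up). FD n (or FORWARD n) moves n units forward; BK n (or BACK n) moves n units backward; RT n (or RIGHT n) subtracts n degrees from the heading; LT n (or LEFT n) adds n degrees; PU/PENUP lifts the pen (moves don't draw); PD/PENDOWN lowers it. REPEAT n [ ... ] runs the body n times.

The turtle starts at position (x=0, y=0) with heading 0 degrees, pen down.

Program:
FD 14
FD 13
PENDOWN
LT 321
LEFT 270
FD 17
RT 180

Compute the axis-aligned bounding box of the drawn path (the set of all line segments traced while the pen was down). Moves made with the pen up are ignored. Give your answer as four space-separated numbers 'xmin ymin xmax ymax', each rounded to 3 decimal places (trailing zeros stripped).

Answer: 0 -13.211 27 0

Derivation:
Executing turtle program step by step:
Start: pos=(0,0), heading=0, pen down
FD 14: (0,0) -> (14,0) [heading=0, draw]
FD 13: (14,0) -> (27,0) [heading=0, draw]
PD: pen down
LT 321: heading 0 -> 321
LT 270: heading 321 -> 231
FD 17: (27,0) -> (16.302,-13.211) [heading=231, draw]
RT 180: heading 231 -> 51
Final: pos=(16.302,-13.211), heading=51, 3 segment(s) drawn

Segment endpoints: x in {0, 14, 16.302, 27}, y in {-13.211, 0}
xmin=0, ymin=-13.211, xmax=27, ymax=0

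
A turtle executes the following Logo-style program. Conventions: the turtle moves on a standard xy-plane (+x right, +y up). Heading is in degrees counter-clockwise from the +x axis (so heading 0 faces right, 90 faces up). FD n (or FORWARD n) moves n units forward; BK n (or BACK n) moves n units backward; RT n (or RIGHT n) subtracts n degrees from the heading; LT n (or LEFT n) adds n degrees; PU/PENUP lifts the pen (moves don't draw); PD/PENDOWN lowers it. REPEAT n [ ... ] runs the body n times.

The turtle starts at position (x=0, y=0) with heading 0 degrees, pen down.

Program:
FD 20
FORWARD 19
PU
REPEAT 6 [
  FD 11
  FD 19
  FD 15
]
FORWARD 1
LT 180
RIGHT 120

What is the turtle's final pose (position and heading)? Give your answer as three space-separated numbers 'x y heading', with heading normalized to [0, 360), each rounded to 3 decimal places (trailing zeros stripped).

Answer: 310 0 60

Derivation:
Executing turtle program step by step:
Start: pos=(0,0), heading=0, pen down
FD 20: (0,0) -> (20,0) [heading=0, draw]
FD 19: (20,0) -> (39,0) [heading=0, draw]
PU: pen up
REPEAT 6 [
  -- iteration 1/6 --
  FD 11: (39,0) -> (50,0) [heading=0, move]
  FD 19: (50,0) -> (69,0) [heading=0, move]
  FD 15: (69,0) -> (84,0) [heading=0, move]
  -- iteration 2/6 --
  FD 11: (84,0) -> (95,0) [heading=0, move]
  FD 19: (95,0) -> (114,0) [heading=0, move]
  FD 15: (114,0) -> (129,0) [heading=0, move]
  -- iteration 3/6 --
  FD 11: (129,0) -> (140,0) [heading=0, move]
  FD 19: (140,0) -> (159,0) [heading=0, move]
  FD 15: (159,0) -> (174,0) [heading=0, move]
  -- iteration 4/6 --
  FD 11: (174,0) -> (185,0) [heading=0, move]
  FD 19: (185,0) -> (204,0) [heading=0, move]
  FD 15: (204,0) -> (219,0) [heading=0, move]
  -- iteration 5/6 --
  FD 11: (219,0) -> (230,0) [heading=0, move]
  FD 19: (230,0) -> (249,0) [heading=0, move]
  FD 15: (249,0) -> (264,0) [heading=0, move]
  -- iteration 6/6 --
  FD 11: (264,0) -> (275,0) [heading=0, move]
  FD 19: (275,0) -> (294,0) [heading=0, move]
  FD 15: (294,0) -> (309,0) [heading=0, move]
]
FD 1: (309,0) -> (310,0) [heading=0, move]
LT 180: heading 0 -> 180
RT 120: heading 180 -> 60
Final: pos=(310,0), heading=60, 2 segment(s) drawn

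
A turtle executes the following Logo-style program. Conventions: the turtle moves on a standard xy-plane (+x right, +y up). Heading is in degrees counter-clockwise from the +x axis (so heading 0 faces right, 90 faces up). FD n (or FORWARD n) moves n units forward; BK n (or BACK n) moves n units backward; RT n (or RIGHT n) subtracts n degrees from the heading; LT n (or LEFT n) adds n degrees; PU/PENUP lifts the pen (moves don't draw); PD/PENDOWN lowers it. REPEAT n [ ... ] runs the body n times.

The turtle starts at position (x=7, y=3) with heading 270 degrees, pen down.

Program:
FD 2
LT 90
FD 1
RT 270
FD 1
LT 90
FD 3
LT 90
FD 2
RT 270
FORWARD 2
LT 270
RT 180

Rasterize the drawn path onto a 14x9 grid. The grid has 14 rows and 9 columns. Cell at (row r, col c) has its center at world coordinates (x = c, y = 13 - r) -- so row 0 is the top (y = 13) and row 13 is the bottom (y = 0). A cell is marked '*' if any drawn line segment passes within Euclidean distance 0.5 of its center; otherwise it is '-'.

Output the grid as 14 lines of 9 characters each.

Segment 0: (7,3) -> (7,1)
Segment 1: (7,1) -> (8,1)
Segment 2: (8,1) -> (8,2)
Segment 3: (8,2) -> (5,2)
Segment 4: (5,2) -> (5,0)
Segment 5: (5,0) -> (7,0)

Answer: ---------
---------
---------
---------
---------
---------
---------
---------
---------
---------
-------*-
-----****
-----*-**
-----***-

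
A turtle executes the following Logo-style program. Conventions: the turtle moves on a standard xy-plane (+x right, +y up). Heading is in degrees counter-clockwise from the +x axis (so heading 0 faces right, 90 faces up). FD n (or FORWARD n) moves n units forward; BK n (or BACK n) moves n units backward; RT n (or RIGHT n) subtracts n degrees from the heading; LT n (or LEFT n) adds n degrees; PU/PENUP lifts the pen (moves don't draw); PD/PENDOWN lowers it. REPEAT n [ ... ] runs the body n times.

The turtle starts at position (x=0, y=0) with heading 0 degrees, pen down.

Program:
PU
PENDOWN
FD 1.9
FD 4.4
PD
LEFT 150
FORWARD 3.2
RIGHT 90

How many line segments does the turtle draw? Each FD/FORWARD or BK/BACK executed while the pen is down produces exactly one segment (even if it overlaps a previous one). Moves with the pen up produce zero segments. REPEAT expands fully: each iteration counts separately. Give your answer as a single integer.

Answer: 3

Derivation:
Executing turtle program step by step:
Start: pos=(0,0), heading=0, pen down
PU: pen up
PD: pen down
FD 1.9: (0,0) -> (1.9,0) [heading=0, draw]
FD 4.4: (1.9,0) -> (6.3,0) [heading=0, draw]
PD: pen down
LT 150: heading 0 -> 150
FD 3.2: (6.3,0) -> (3.529,1.6) [heading=150, draw]
RT 90: heading 150 -> 60
Final: pos=(3.529,1.6), heading=60, 3 segment(s) drawn
Segments drawn: 3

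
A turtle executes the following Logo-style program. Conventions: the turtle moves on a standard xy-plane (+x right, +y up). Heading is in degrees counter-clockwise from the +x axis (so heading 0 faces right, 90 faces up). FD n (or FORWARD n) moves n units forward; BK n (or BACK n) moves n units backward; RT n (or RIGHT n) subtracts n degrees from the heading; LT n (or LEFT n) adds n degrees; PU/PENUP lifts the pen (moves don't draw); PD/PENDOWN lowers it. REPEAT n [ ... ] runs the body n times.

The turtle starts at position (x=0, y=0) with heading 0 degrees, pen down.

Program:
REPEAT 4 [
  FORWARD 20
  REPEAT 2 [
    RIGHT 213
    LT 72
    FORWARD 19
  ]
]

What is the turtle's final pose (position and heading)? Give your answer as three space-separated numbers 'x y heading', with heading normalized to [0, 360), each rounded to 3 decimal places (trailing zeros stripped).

Executing turtle program step by step:
Start: pos=(0,0), heading=0, pen down
REPEAT 4 [
  -- iteration 1/4 --
  FD 20: (0,0) -> (20,0) [heading=0, draw]
  REPEAT 2 [
    -- iteration 1/2 --
    RT 213: heading 0 -> 147
    LT 72: heading 147 -> 219
    FD 19: (20,0) -> (5.234,-11.957) [heading=219, draw]
    -- iteration 2/2 --
    RT 213: heading 219 -> 6
    LT 72: heading 6 -> 78
    FD 19: (5.234,-11.957) -> (9.185,6.628) [heading=78, draw]
  ]
  -- iteration 2/4 --
  FD 20: (9.185,6.628) -> (13.343,26.191) [heading=78, draw]
  REPEAT 2 [
    -- iteration 1/2 --
    RT 213: heading 78 -> 225
    LT 72: heading 225 -> 297
    FD 19: (13.343,26.191) -> (21.969,9.262) [heading=297, draw]
    -- iteration 2/2 --
    RT 213: heading 297 -> 84
    LT 72: heading 84 -> 156
    FD 19: (21.969,9.262) -> (4.611,16.99) [heading=156, draw]
  ]
  -- iteration 3/4 --
  FD 20: (4.611,16.99) -> (-13.66,25.124) [heading=156, draw]
  REPEAT 2 [
    -- iteration 1/2 --
    RT 213: heading 156 -> 303
    LT 72: heading 303 -> 15
    FD 19: (-13.66,25.124) -> (4.693,30.042) [heading=15, draw]
    -- iteration 2/2 --
    RT 213: heading 15 -> 162
    LT 72: heading 162 -> 234
    FD 19: (4.693,30.042) -> (-6.475,14.671) [heading=234, draw]
  ]
  -- iteration 4/4 --
  FD 20: (-6.475,14.671) -> (-18.231,-1.51) [heading=234, draw]
  REPEAT 2 [
    -- iteration 1/2 --
    RT 213: heading 234 -> 21
    LT 72: heading 21 -> 93
    FD 19: (-18.231,-1.51) -> (-19.225,17.464) [heading=93, draw]
    -- iteration 2/2 --
    RT 213: heading 93 -> 240
    LT 72: heading 240 -> 312
    FD 19: (-19.225,17.464) -> (-6.512,3.344) [heading=312, draw]
  ]
]
Final: pos=(-6.512,3.344), heading=312, 12 segment(s) drawn

Answer: -6.512 3.344 312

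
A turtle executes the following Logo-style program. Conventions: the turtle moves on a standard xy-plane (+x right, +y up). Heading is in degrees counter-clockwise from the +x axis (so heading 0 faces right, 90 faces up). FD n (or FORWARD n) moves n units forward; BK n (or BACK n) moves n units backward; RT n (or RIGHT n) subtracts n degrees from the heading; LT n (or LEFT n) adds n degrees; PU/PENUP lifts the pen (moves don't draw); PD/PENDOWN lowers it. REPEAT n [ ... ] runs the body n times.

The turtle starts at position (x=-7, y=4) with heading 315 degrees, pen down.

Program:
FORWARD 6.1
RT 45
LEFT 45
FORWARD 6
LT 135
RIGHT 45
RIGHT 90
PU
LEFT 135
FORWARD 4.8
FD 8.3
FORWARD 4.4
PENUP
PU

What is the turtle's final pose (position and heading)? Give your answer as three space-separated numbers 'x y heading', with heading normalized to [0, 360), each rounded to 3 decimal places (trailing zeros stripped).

Answer: 1.556 12.944 90

Derivation:
Executing turtle program step by step:
Start: pos=(-7,4), heading=315, pen down
FD 6.1: (-7,4) -> (-2.687,-0.313) [heading=315, draw]
RT 45: heading 315 -> 270
LT 45: heading 270 -> 315
FD 6: (-2.687,-0.313) -> (1.556,-4.556) [heading=315, draw]
LT 135: heading 315 -> 90
RT 45: heading 90 -> 45
RT 90: heading 45 -> 315
PU: pen up
LT 135: heading 315 -> 90
FD 4.8: (1.556,-4.556) -> (1.556,0.244) [heading=90, move]
FD 8.3: (1.556,0.244) -> (1.556,8.544) [heading=90, move]
FD 4.4: (1.556,8.544) -> (1.556,12.944) [heading=90, move]
PU: pen up
PU: pen up
Final: pos=(1.556,12.944), heading=90, 2 segment(s) drawn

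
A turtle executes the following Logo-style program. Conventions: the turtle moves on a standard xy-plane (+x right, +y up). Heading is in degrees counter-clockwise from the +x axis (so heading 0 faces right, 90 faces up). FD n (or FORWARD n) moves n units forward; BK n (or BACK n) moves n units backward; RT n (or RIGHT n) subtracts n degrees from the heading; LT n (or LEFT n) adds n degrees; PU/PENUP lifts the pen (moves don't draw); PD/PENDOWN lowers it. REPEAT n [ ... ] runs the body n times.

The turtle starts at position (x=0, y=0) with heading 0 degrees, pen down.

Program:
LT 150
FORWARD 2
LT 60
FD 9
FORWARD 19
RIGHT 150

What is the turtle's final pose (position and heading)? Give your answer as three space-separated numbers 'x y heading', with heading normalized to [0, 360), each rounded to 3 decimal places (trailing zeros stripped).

Executing turtle program step by step:
Start: pos=(0,0), heading=0, pen down
LT 150: heading 0 -> 150
FD 2: (0,0) -> (-1.732,1) [heading=150, draw]
LT 60: heading 150 -> 210
FD 9: (-1.732,1) -> (-9.526,-3.5) [heading=210, draw]
FD 19: (-9.526,-3.5) -> (-25.981,-13) [heading=210, draw]
RT 150: heading 210 -> 60
Final: pos=(-25.981,-13), heading=60, 3 segment(s) drawn

Answer: -25.981 -13 60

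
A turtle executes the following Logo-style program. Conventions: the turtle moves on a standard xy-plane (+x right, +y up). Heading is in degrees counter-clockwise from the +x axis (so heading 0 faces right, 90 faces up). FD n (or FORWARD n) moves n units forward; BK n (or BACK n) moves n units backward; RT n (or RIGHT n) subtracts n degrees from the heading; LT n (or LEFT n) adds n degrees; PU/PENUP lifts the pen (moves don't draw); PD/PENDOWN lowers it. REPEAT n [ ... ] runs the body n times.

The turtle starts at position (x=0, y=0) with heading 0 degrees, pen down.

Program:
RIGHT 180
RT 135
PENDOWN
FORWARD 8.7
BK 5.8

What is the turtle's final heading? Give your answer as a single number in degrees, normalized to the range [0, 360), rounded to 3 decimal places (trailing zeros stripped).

Executing turtle program step by step:
Start: pos=(0,0), heading=0, pen down
RT 180: heading 0 -> 180
RT 135: heading 180 -> 45
PD: pen down
FD 8.7: (0,0) -> (6.152,6.152) [heading=45, draw]
BK 5.8: (6.152,6.152) -> (2.051,2.051) [heading=45, draw]
Final: pos=(2.051,2.051), heading=45, 2 segment(s) drawn

Answer: 45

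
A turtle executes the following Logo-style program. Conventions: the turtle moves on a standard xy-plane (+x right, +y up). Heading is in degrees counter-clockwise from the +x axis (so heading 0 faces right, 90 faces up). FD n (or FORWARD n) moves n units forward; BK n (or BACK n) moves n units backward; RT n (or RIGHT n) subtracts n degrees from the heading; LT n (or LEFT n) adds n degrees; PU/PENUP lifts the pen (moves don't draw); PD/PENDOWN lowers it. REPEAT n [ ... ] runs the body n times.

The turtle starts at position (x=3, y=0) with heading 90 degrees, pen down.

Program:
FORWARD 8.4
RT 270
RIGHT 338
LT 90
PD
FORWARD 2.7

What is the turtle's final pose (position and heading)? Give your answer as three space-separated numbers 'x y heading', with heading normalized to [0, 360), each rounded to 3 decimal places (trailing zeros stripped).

Answer: 4.011 5.897 292

Derivation:
Executing turtle program step by step:
Start: pos=(3,0), heading=90, pen down
FD 8.4: (3,0) -> (3,8.4) [heading=90, draw]
RT 270: heading 90 -> 180
RT 338: heading 180 -> 202
LT 90: heading 202 -> 292
PD: pen down
FD 2.7: (3,8.4) -> (4.011,5.897) [heading=292, draw]
Final: pos=(4.011,5.897), heading=292, 2 segment(s) drawn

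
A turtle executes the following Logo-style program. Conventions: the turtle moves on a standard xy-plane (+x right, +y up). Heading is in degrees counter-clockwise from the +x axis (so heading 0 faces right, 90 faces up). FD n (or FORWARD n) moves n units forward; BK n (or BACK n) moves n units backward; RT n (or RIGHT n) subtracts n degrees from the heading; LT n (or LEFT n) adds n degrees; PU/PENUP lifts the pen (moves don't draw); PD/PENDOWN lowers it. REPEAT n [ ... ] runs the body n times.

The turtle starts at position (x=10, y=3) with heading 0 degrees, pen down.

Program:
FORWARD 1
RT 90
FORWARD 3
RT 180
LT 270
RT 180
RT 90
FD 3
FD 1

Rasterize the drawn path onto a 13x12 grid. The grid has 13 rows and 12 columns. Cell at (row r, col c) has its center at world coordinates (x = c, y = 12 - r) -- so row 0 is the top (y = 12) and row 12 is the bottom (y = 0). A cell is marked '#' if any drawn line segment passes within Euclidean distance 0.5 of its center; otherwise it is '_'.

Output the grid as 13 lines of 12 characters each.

Segment 0: (10,3) -> (11,3)
Segment 1: (11,3) -> (11,0)
Segment 2: (11,0) -> (11,3)
Segment 3: (11,3) -> (11,4)

Answer: ____________
____________
____________
____________
____________
____________
____________
____________
___________#
__________##
___________#
___________#
___________#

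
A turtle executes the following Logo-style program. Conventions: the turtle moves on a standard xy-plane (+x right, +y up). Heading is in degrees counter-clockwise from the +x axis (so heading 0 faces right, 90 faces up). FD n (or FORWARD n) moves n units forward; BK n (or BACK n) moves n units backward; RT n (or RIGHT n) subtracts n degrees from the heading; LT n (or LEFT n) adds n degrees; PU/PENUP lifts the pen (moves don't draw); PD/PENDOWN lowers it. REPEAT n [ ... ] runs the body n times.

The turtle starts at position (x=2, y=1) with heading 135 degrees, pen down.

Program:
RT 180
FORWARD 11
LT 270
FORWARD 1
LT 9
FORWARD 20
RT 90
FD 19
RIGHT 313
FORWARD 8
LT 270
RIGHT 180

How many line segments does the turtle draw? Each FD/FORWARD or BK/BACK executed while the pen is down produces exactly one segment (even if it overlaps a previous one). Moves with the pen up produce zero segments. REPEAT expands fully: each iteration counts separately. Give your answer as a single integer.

Executing turtle program step by step:
Start: pos=(2,1), heading=135, pen down
RT 180: heading 135 -> 315
FD 11: (2,1) -> (9.778,-6.778) [heading=315, draw]
LT 270: heading 315 -> 225
FD 1: (9.778,-6.778) -> (9.071,-7.485) [heading=225, draw]
LT 9: heading 225 -> 234
FD 20: (9.071,-7.485) -> (-2.685,-23.666) [heading=234, draw]
RT 90: heading 234 -> 144
FD 19: (-2.685,-23.666) -> (-18.056,-12.498) [heading=144, draw]
RT 313: heading 144 -> 191
FD 8: (-18.056,-12.498) -> (-25.909,-14.024) [heading=191, draw]
LT 270: heading 191 -> 101
RT 180: heading 101 -> 281
Final: pos=(-25.909,-14.024), heading=281, 5 segment(s) drawn
Segments drawn: 5

Answer: 5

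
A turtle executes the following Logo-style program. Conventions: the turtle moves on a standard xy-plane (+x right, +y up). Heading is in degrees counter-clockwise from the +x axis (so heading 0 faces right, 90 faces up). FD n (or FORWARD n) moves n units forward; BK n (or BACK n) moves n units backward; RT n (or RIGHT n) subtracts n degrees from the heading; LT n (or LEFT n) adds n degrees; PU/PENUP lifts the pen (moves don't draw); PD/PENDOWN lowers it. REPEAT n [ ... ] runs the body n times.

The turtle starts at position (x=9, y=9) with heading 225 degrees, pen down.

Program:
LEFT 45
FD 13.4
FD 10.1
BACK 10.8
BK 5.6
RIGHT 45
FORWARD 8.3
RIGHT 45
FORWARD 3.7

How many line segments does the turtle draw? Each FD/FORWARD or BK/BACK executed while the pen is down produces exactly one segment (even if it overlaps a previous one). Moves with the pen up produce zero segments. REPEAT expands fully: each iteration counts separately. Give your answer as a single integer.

Executing turtle program step by step:
Start: pos=(9,9), heading=225, pen down
LT 45: heading 225 -> 270
FD 13.4: (9,9) -> (9,-4.4) [heading=270, draw]
FD 10.1: (9,-4.4) -> (9,-14.5) [heading=270, draw]
BK 10.8: (9,-14.5) -> (9,-3.7) [heading=270, draw]
BK 5.6: (9,-3.7) -> (9,1.9) [heading=270, draw]
RT 45: heading 270 -> 225
FD 8.3: (9,1.9) -> (3.131,-3.969) [heading=225, draw]
RT 45: heading 225 -> 180
FD 3.7: (3.131,-3.969) -> (-0.569,-3.969) [heading=180, draw]
Final: pos=(-0.569,-3.969), heading=180, 6 segment(s) drawn
Segments drawn: 6

Answer: 6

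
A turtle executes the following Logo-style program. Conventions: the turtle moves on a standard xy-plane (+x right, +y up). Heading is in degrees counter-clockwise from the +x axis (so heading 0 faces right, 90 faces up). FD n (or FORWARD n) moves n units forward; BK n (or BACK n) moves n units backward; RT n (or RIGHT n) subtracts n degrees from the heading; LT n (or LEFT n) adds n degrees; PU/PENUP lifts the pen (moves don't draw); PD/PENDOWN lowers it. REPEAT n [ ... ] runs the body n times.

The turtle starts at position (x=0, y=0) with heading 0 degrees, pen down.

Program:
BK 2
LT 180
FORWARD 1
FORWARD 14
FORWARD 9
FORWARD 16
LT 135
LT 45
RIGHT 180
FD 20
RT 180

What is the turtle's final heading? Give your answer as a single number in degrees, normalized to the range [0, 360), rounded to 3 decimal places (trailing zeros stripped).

Answer: 0

Derivation:
Executing turtle program step by step:
Start: pos=(0,0), heading=0, pen down
BK 2: (0,0) -> (-2,0) [heading=0, draw]
LT 180: heading 0 -> 180
FD 1: (-2,0) -> (-3,0) [heading=180, draw]
FD 14: (-3,0) -> (-17,0) [heading=180, draw]
FD 9: (-17,0) -> (-26,0) [heading=180, draw]
FD 16: (-26,0) -> (-42,0) [heading=180, draw]
LT 135: heading 180 -> 315
LT 45: heading 315 -> 0
RT 180: heading 0 -> 180
FD 20: (-42,0) -> (-62,0) [heading=180, draw]
RT 180: heading 180 -> 0
Final: pos=(-62,0), heading=0, 6 segment(s) drawn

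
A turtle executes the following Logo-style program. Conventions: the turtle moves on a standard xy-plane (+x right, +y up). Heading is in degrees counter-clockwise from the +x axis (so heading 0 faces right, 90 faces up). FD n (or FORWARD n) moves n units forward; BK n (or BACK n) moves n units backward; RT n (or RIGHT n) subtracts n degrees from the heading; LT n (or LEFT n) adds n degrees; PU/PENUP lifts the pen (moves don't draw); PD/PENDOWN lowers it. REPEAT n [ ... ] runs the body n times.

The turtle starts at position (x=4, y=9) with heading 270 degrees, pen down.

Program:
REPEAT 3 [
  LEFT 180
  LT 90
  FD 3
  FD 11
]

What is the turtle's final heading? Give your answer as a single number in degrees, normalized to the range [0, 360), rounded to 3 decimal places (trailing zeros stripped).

Executing turtle program step by step:
Start: pos=(4,9), heading=270, pen down
REPEAT 3 [
  -- iteration 1/3 --
  LT 180: heading 270 -> 90
  LT 90: heading 90 -> 180
  FD 3: (4,9) -> (1,9) [heading=180, draw]
  FD 11: (1,9) -> (-10,9) [heading=180, draw]
  -- iteration 2/3 --
  LT 180: heading 180 -> 0
  LT 90: heading 0 -> 90
  FD 3: (-10,9) -> (-10,12) [heading=90, draw]
  FD 11: (-10,12) -> (-10,23) [heading=90, draw]
  -- iteration 3/3 --
  LT 180: heading 90 -> 270
  LT 90: heading 270 -> 0
  FD 3: (-10,23) -> (-7,23) [heading=0, draw]
  FD 11: (-7,23) -> (4,23) [heading=0, draw]
]
Final: pos=(4,23), heading=0, 6 segment(s) drawn

Answer: 0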